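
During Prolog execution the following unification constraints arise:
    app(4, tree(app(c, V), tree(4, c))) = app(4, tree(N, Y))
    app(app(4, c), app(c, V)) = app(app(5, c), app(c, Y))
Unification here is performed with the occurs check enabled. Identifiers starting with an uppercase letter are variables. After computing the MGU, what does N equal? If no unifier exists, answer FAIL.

FAIL

Decompose app/2: 4 = 4,  tree(app(c, V), tree(4, c)) = tree(N, Y).
Delete trivial equation 4 = 4.
Decompose tree/2: app(c, V) = N,  tree(4, c) = Y.
Bind N := app(c, V); no other remaining equation mentions N.
Bind Y := tree(4, c); substituting into the remaining equation gives: app(app(4, c), app(c, V)) = app(app(5, c), app(c, tree(4, c))).
Decompose app/2: app(4, c) = app(5, c),  app(c, V) = app(c, tree(4, c)).
Decompose app/2: 4 = 5,  c = c.
Clash: constants 4 and 5 differ; no unifier exists.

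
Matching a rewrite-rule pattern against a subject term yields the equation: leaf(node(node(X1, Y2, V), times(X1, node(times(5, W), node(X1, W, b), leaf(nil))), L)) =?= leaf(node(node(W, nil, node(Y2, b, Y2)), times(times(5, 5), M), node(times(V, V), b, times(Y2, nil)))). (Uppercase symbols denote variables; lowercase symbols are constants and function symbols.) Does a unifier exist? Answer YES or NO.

Decompose leaf/1: node(node(X1, Y2, V), times(X1, node(times(5, W), node(X1, W, b), leaf(nil))), L) =?= node(node(W, nil, node(Y2, b, Y2)), times(times(5, 5), M), node(times(V, V), b, times(Y2, nil))).
Decompose node/3: node(X1, Y2, V) =?= node(W, nil, node(Y2, b, Y2)),  times(X1, node(times(5, W), node(X1, W, b), leaf(nil))) =?= times(times(5, 5), M),  L =?= node(times(V, V), b, times(Y2, nil)).
Decompose node/3: X1 =?= W,  Y2 =?= nil,  V =?= node(Y2, b, Y2).
Bind X1 := W; substituting into the one remaining equation that mentions X1 gives: times(W, node(times(5, W), node(W, W, b), leaf(nil))) =?= times(times(5, 5), M).
Bind Y2 := nil; substituting into the 2 remaining equations that mention Y2 gives: V =?= node(nil, b, nil),  L =?= node(times(V, V), b, times(nil, nil)).
Bind V := node(nil, b, nil); substituting into the one remaining equation that mentions V gives: L =?= node(times(node(nil, b, nil), node(nil, b, nil)), b, times(nil, nil)).
Decompose times/2: W =?= times(5, 5),  node(times(5, W), node(W, W, b), leaf(nil)) =?= M.
Bind W := times(5, 5); substituting into the one remaining equation that mentions W gives: node(times(5, times(5, 5)), node(times(5, 5), times(5, 5), b), leaf(nil)) =?= M. Substituting into the earlier binding gives X1 := times(5, 5).
Bind M := node(times(5, times(5, 5)), node(times(5, 5), times(5, 5), b), leaf(nil)); no other remaining equation mentions M.
Bind L := node(times(node(nil, b, nil), node(nil, b, nil)), b, times(nil, nil)).
No equations remain and no clash or occurs-check failure arose, so a unifier exists.

YES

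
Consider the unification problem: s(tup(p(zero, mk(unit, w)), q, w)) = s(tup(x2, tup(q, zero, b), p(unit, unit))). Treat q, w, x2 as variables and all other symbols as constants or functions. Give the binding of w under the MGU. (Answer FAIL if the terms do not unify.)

Decompose s/1: tup(p(zero, mk(unit, w)), q, w) = tup(x2, tup(q, zero, b), p(unit, unit)).
Decompose tup/3: p(zero, mk(unit, w)) = x2,  q = tup(q, zero, b),  w = p(unit, unit).
Bind x2 := p(zero, mk(unit, w)); no other remaining equation mentions x2.
Occurs check fails: q occurs in tup(q, zero, b); the equation q = tup(q, zero, b) has no finite solution.

FAIL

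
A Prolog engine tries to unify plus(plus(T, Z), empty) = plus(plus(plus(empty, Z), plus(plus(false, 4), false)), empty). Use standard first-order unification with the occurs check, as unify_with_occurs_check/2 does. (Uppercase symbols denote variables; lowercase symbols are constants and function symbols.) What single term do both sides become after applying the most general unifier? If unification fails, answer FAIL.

plus(plus(plus(empty, plus(plus(false, 4), false)), plus(plus(false, 4), false)), empty)

Decompose plus/2: plus(T, Z) = plus(plus(empty, Z), plus(plus(false, 4), false)),  empty = empty.
Decompose plus/2: T = plus(empty, Z),  Z = plus(plus(false, 4), false).
Bind T := plus(empty, Z); no other remaining equation mentions T.
Bind Z := plus(plus(false, 4), false); no other remaining equation mentions Z. Substituting into the earlier binding gives T := plus(empty, plus(plus(false, 4), false)).
Delete trivial equation empty = empty.
Applying the MGU to either side gives plus(plus(plus(empty, plus(plus(false, 4), false)), plus(plus(false, 4), false)), empty).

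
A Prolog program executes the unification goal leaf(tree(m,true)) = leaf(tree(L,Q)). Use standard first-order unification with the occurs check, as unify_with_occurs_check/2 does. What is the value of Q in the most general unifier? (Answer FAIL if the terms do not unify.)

true

Decompose leaf/1: tree(m,true) = tree(L,Q).
Decompose tree/2: m = L,  true = Q.
Bind L := m; no other remaining equation mentions L.
Bind Q := true.
MGU = { L = m, Q = true }, so Q = true.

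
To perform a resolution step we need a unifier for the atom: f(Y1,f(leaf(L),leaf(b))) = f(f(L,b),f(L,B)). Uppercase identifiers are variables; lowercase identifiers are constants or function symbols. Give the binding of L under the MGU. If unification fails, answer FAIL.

FAIL

Decompose f/2: Y1 = f(L,b),  f(leaf(L),leaf(b)) = f(L,B).
Bind Y1 := f(L,b); no other remaining equation mentions Y1.
Decompose f/2: leaf(L) = L,  leaf(b) = B.
Occurs check fails: L occurs in leaf(L); the equation L = leaf(L) has no finite solution.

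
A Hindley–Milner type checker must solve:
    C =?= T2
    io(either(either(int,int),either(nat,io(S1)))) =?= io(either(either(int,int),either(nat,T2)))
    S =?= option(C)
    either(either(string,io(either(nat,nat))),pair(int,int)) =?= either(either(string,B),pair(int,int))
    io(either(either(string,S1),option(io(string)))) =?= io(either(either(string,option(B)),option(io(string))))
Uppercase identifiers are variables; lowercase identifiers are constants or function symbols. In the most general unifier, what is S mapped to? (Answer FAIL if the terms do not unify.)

Bind C := T2; substituting into the one remaining equation that mentions C gives: S =?= option(T2).
Decompose io/1: either(either(int,int),either(nat,io(S1))) =?= either(either(int,int),either(nat,T2)).
Decompose either/2: either(int,int) =?= either(int,int),  either(nat,io(S1)) =?= either(nat,T2).
Delete trivial equation either(int,int) =?= either(int,int).
Decompose either/2: nat =?= nat,  io(S1) =?= T2.
Delete trivial equation nat =?= nat.
Bind T2 := io(S1); substituting into the one remaining equation that mentions T2 gives: S =?= option(io(S1)). Substituting into the earlier binding gives C := io(S1).
Bind S := option(io(S1)); no other remaining equation mentions S.
Decompose either/2: either(string,io(either(nat,nat))) =?= either(string,B),  pair(int,int) =?= pair(int,int).
Decompose either/2: string =?= string,  io(either(nat,nat)) =?= B.
Delete trivial equation string =?= string.
Bind B := io(either(nat,nat)); substituting into the one remaining equation that mentions B gives: io(either(either(string,S1),option(io(string)))) =?= io(either(either(string,option(io(either(nat,nat)))),option(io(string)))).
Delete trivial equation pair(int,int) =?= pair(int,int).
Decompose io/1: either(either(string,S1),option(io(string))) =?= either(either(string,option(io(either(nat,nat)))),option(io(string))).
Decompose either/2: either(string,S1) =?= either(string,option(io(either(nat,nat)))),  option(io(string)) =?= option(io(string)).
Decompose either/2: string =?= string,  S1 =?= option(io(either(nat,nat))).
Delete trivial equation string =?= string.
Bind S1 := option(io(either(nat,nat))); no other remaining equation mentions S1. Substituting into the earlier bindings gives C := io(option(io(either(nat,nat)))), T2 := io(option(io(either(nat,nat)))), S := option(io(option(io(either(nat,nat))))).
Delete trivial equation option(io(string)) =?= option(io(string)).
MGU = { C -> io(option(io(either(nat,nat)))), T2 -> io(option(io(either(nat,nat)))), S -> option(io(option(io(either(nat,nat))))), B -> io(either(nat,nat)), S1 -> option(io(either(nat,nat))) }, so S -> option(io(option(io(either(nat,nat))))).

option(io(option(io(either(nat,nat)))))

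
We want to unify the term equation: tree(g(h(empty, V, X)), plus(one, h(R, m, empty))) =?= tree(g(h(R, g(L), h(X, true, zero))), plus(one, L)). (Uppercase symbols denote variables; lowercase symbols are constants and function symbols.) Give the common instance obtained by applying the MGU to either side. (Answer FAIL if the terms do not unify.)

Decompose tree/2: g(h(empty, V, X)) =?= g(h(R, g(L), h(X, true, zero))),  plus(one, h(R, m, empty)) =?= plus(one, L).
Decompose g/1: h(empty, V, X) =?= h(R, g(L), h(X, true, zero)).
Decompose h/3: empty =?= R,  V =?= g(L),  X =?= h(X, true, zero).
Bind R := empty; substituting into the one remaining equation that mentions R gives: plus(one, h(empty, m, empty)) =?= plus(one, L).
Bind V := g(L); no other remaining equation mentions V.
Occurs check fails: X occurs in h(X, true, zero); the equation X =?= h(X, true, zero) has no finite solution.

FAIL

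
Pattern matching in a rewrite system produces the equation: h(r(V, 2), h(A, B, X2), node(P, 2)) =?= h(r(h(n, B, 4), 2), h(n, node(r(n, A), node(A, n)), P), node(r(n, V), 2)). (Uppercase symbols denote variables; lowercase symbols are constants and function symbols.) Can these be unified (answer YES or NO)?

Decompose h/3: r(V, 2) =?= r(h(n, B, 4), 2),  h(A, B, X2) =?= h(n, node(r(n, A), node(A, n)), P),  node(P, 2) =?= node(r(n, V), 2).
Decompose r/2: V =?= h(n, B, 4),  2 =?= 2.
Bind V := h(n, B, 4); substituting into the one remaining equation that mentions V gives: node(P, 2) =?= node(r(n, h(n, B, 4)), 2).
Delete trivial equation 2 =?= 2.
Decompose h/3: A =?= n,  B =?= node(r(n, A), node(A, n)),  X2 =?= P.
Bind A := n; substituting into the one remaining equation that mentions A gives: B =?= node(r(n, n), node(n, n)).
Bind B := node(r(n, n), node(n, n)); substituting into the one remaining equation that mentions B gives: node(P, 2) =?= node(r(n, h(n, node(r(n, n), node(n, n)), 4)), 2). Substituting into the earlier binding gives V := h(n, node(r(n, n), node(n, n)), 4).
Bind X2 := P; no other remaining equation mentions X2.
Decompose node/2: P =?= r(n, h(n, node(r(n, n), node(n, n)), 4)),  2 =?= 2.
Bind P := r(n, h(n, node(r(n, n), node(n, n)), 4)); no other remaining equation mentions P. Substituting into the earlier binding gives X2 := r(n, h(n, node(r(n, n), node(n, n)), 4)).
Delete trivial equation 2 =?= 2.
No equations remain and no clash or occurs-check failure arose, so a unifier exists.

YES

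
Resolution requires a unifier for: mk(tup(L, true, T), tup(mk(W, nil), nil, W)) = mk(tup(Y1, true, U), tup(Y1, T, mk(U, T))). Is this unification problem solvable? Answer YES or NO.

YES

Decompose mk/2: tup(L, true, T) = tup(Y1, true, U),  tup(mk(W, nil), nil, W) = tup(Y1, T, mk(U, T)).
Decompose tup/3: L = Y1,  true = true,  T = U.
Bind L := Y1; no other remaining equation mentions L.
Delete trivial equation true = true.
Bind T := U; substituting into the remaining equation gives: tup(mk(W, nil), nil, W) = tup(Y1, U, mk(U, U)).
Decompose tup/3: mk(W, nil) = Y1,  nil = U,  W = mk(U, U).
Bind Y1 := mk(W, nil); no other remaining equation mentions Y1. Substituting into the earlier binding gives L := mk(W, nil).
Bind U := nil; substituting into the remaining equation gives: W = mk(nil, nil). Substituting into the earlier binding gives T := nil.
Bind W := mk(nil, nil). Substituting into the earlier bindings gives L := mk(mk(nil, nil), nil), Y1 := mk(mk(nil, nil), nil).
No equations remain and no clash or occurs-check failure arose, so a unifier exists.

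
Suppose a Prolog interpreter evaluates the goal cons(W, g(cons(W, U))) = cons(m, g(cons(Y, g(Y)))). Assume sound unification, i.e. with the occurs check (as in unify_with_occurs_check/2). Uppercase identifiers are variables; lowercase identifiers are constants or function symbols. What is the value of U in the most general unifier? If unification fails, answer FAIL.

g(m)

Decompose cons/2: W = m,  g(cons(W, U)) = g(cons(Y, g(Y))).
Bind W := m; substituting into the remaining equation gives: g(cons(m, U)) = g(cons(Y, g(Y))).
Decompose g/1: cons(m, U) = cons(Y, g(Y)).
Decompose cons/2: m = Y,  U = g(Y).
Bind Y := m; substituting into the remaining equation gives: U = g(m).
Bind U := g(m).
MGU = { W -> m, Y -> m, U -> g(m) }, so U -> g(m).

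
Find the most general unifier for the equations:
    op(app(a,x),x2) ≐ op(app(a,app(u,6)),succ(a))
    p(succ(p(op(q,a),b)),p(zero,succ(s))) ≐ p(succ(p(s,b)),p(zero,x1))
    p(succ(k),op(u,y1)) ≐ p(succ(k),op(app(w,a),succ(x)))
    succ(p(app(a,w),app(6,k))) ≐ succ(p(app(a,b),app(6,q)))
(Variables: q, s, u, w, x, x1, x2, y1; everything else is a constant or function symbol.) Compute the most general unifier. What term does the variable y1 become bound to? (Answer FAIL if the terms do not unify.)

Decompose op/2: app(a,x) ≐ app(a,app(u,6)),  x2 ≐ succ(a).
Decompose app/2: a ≐ a,  x ≐ app(u,6).
Delete trivial equation a ≐ a.
Bind x := app(u,6); substituting into the one remaining equation that mentions x gives: p(succ(k),op(u,y1)) ≐ p(succ(k),op(app(w,a),succ(app(u,6)))).
Bind x2 := succ(a); no other remaining equation mentions x2.
Decompose p/2: succ(p(op(q,a),b)) ≐ succ(p(s,b)),  p(zero,succ(s)) ≐ p(zero,x1).
Decompose succ/1: p(op(q,a),b) ≐ p(s,b).
Decompose p/2: op(q,a) ≐ s,  b ≐ b.
Bind s := op(q,a); substituting into the one remaining equation that mentions s gives: p(zero,succ(op(q,a))) ≐ p(zero,x1).
Delete trivial equation b ≐ b.
Decompose p/2: zero ≐ zero,  succ(op(q,a)) ≐ x1.
Delete trivial equation zero ≐ zero.
Bind x1 := succ(op(q,a)); no other remaining equation mentions x1.
Decompose p/2: succ(k) ≐ succ(k),  op(u,y1) ≐ op(app(w,a),succ(app(u,6))).
Delete trivial equation succ(k) ≐ succ(k).
Decompose op/2: u ≐ app(w,a),  y1 ≐ succ(app(u,6)).
Bind u := app(w,a); substituting into the one remaining equation that mentions u gives: y1 ≐ succ(app(app(w,a),6)). Substituting into the earlier binding gives x := app(app(w,a),6).
Bind y1 := succ(app(app(w,a),6)); no other remaining equation mentions y1.
Decompose succ/1: p(app(a,w),app(6,k)) ≐ p(app(a,b),app(6,q)).
Decompose p/2: app(a,w) ≐ app(a,b),  app(6,k) ≐ app(6,q).
Decompose app/2: a ≐ a,  w ≐ b.
Delete trivial equation a ≐ a.
Bind w := b; no other remaining equation mentions w. Substituting into the earlier bindings gives x := app(app(b,a),6), u := app(b,a), y1 := succ(app(app(b,a),6)).
Decompose app/2: 6 ≐ 6,  k ≐ q.
Delete trivial equation 6 ≐ 6.
Bind q := k. Substituting into the earlier bindings gives s := op(k,a), x1 := succ(op(k,a)).
MGU = { x -> app(app(b,a),6), x2 -> succ(a), s -> op(k,a), x1 -> succ(op(k,a)), u -> app(b,a), y1 -> succ(app(app(b,a),6)), w -> b, q -> k }, so y1 -> succ(app(app(b,a),6)).

succ(app(app(b,a),6))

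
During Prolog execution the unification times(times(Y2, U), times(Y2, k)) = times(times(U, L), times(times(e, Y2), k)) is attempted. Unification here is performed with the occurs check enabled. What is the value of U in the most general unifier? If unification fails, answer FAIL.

FAIL

Decompose times/2: times(Y2, U) = times(U, L),  times(Y2, k) = times(times(e, Y2), k).
Decompose times/2: Y2 = U,  U = L.
Bind Y2 := U; substituting into the one remaining equation that mentions Y2 gives: times(U, k) = times(times(e, U), k).
Bind U := L; substituting into the remaining equation gives: times(L, k) = times(times(e, L), k). Substituting into the earlier binding gives Y2 := L.
Decompose times/2: L = times(e, L),  k = k.
Occurs check fails: L occurs in times(e, L); the equation L = times(e, L) has no finite solution.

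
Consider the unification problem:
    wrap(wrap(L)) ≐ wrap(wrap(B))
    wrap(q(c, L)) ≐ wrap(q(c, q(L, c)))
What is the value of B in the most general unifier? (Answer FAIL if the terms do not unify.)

FAIL

Decompose wrap/1: wrap(L) ≐ wrap(B).
Decompose wrap/1: L ≐ B.
Bind L := B; substituting into the remaining equation gives: wrap(q(c, B)) ≐ wrap(q(c, q(B, c))).
Decompose wrap/1: q(c, B) ≐ q(c, q(B, c)).
Decompose q/2: c ≐ c,  B ≐ q(B, c).
Delete trivial equation c ≐ c.
Occurs check fails: B occurs in q(B, c); the equation B ≐ q(B, c) has no finite solution.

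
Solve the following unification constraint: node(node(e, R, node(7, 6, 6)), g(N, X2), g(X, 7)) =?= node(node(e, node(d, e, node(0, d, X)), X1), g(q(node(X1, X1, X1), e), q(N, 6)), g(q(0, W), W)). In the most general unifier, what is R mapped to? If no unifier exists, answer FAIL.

node(d, e, node(0, d, q(0, 7)))

Decompose node/3: node(e, R, node(7, 6, 6)) =?= node(e, node(d, e, node(0, d, X)), X1),  g(N, X2) =?= g(q(node(X1, X1, X1), e), q(N, 6)),  g(X, 7) =?= g(q(0, W), W).
Decompose node/3: e =?= e,  R =?= node(d, e, node(0, d, X)),  node(7, 6, 6) =?= X1.
Delete trivial equation e =?= e.
Bind R := node(d, e, node(0, d, X)); no other remaining equation mentions R.
Bind X1 := node(7, 6, 6); substituting into the one remaining equation that mentions X1 gives: g(N, X2) =?= g(q(node(node(7, 6, 6), node(7, 6, 6), node(7, 6, 6)), e), q(N, 6)).
Decompose g/2: N =?= q(node(node(7, 6, 6), node(7, 6, 6), node(7, 6, 6)), e),  X2 =?= q(N, 6).
Bind N := q(node(node(7, 6, 6), node(7, 6, 6), node(7, 6, 6)), e); substituting into the one remaining equation that mentions N gives: X2 =?= q(q(node(node(7, 6, 6), node(7, 6, 6), node(7, 6, 6)), e), 6).
Bind X2 := q(q(node(node(7, 6, 6), node(7, 6, 6), node(7, 6, 6)), e), 6); no other remaining equation mentions X2.
Decompose g/2: X =?= q(0, W),  7 =?= W.
Bind X := q(0, W); no other remaining equation mentions X. Substituting into the earlier binding gives R := node(d, e, node(0, d, q(0, W))).
Bind W := 7. Substituting into the earlier bindings gives R := node(d, e, node(0, d, q(0, 7))), X := q(0, 7).
MGU = { R ↦ node(d, e, node(0, d, q(0, 7))), X1 ↦ node(7, 6, 6), N ↦ q(node(node(7, 6, 6), node(7, 6, 6), node(7, 6, 6)), e), X2 ↦ q(q(node(node(7, 6, 6), node(7, 6, 6), node(7, 6, 6)), e), 6), X ↦ q(0, 7), W ↦ 7 }, so R ↦ node(d, e, node(0, d, q(0, 7))).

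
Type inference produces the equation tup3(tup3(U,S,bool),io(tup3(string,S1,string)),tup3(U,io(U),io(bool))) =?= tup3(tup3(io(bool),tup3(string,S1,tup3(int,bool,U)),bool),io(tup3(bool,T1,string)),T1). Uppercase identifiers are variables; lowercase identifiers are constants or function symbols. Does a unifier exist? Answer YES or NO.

Decompose tup3/3: tup3(U,S,bool) =?= tup3(io(bool),tup3(string,S1,tup3(int,bool,U)),bool),  io(tup3(string,S1,string)) =?= io(tup3(bool,T1,string)),  tup3(U,io(U),io(bool)) =?= T1.
Decompose tup3/3: U =?= io(bool),  S =?= tup3(string,S1,tup3(int,bool,U)),  bool =?= bool.
Bind U := io(bool); substituting into the 2 remaining equations that mention U gives: S =?= tup3(string,S1,tup3(int,bool,io(bool))),  tup3(io(bool),io(io(bool)),io(bool)) =?= T1.
Bind S := tup3(string,S1,tup3(int,bool,io(bool))); no other remaining equation mentions S.
Delete trivial equation bool =?= bool.
Decompose io/1: tup3(string,S1,string) =?= tup3(bool,T1,string).
Decompose tup3/3: string =?= bool,  S1 =?= T1,  string =?= string.
Clash: constants string and bool differ; no unifier exists.

NO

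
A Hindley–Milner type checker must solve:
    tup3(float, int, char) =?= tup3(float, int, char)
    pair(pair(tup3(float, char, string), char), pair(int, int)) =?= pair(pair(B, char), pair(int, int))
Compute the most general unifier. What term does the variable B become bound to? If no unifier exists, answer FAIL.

Delete trivial equation tup3(float, int, char) =?= tup3(float, int, char).
Decompose pair/2: pair(tup3(float, char, string), char) =?= pair(B, char),  pair(int, int) =?= pair(int, int).
Decompose pair/2: tup3(float, char, string) =?= B,  char =?= char.
Bind B := tup3(float, char, string); no other remaining equation mentions B.
Delete trivial equation char =?= char.
Delete trivial equation pair(int, int) =?= pair(int, int).
MGU = { B ↦ tup3(float, char, string) }, so B ↦ tup3(float, char, string).

tup3(float, char, string)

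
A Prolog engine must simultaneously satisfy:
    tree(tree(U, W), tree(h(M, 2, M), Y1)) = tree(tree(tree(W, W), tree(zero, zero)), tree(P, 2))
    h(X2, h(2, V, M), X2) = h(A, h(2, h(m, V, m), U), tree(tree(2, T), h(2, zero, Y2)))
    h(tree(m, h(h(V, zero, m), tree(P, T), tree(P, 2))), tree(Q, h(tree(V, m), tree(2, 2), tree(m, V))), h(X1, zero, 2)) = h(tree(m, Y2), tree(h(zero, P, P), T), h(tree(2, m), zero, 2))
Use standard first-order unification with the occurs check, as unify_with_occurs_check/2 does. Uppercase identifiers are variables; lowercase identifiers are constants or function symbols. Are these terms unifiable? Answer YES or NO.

Decompose tree/2: tree(U, W) = tree(tree(W, W), tree(zero, zero)),  tree(h(M, 2, M), Y1) = tree(P, 2).
Decompose tree/2: U = tree(W, W),  W = tree(zero, zero).
Bind U := tree(W, W); substituting into the one remaining equation that mentions U gives: h(X2, h(2, V, M), X2) = h(A, h(2, h(m, V, m), tree(W, W)), tree(tree(2, T), h(2, zero, Y2))).
Bind W := tree(zero, zero); substituting into the one remaining equation that mentions W gives: h(X2, h(2, V, M), X2) = h(A, h(2, h(m, V, m), tree(tree(zero, zero), tree(zero, zero))), tree(tree(2, T), h(2, zero, Y2))). Substituting into the earlier binding gives U := tree(tree(zero, zero), tree(zero, zero)).
Decompose tree/2: h(M, 2, M) = P,  Y1 = 2.
Bind P := h(M, 2, M); substituting into the one remaining equation that mentions P gives: h(tree(m, h(h(V, zero, m), tree(h(M, 2, M), T), tree(h(M, 2, M), 2))), tree(Q, h(tree(V, m), tree(2, 2), tree(m, V))), h(X1, zero, 2)) = h(tree(m, Y2), tree(h(zero, h(M, 2, M), h(M, 2, M)), T), h(tree(2, m), zero, 2)).
Bind Y1 := 2; no other remaining equation mentions Y1.
Decompose h/3: X2 = A,  h(2, V, M) = h(2, h(m, V, m), tree(tree(zero, zero), tree(zero, zero))),  X2 = tree(tree(2, T), h(2, zero, Y2)).
Bind X2 := A; substituting into the one remaining equation that mentions X2 gives: A = tree(tree(2, T), h(2, zero, Y2)).
Decompose h/3: 2 = 2,  V = h(m, V, m),  M = tree(tree(zero, zero), tree(zero, zero)).
Delete trivial equation 2 = 2.
Occurs check fails: V occurs in h(m, V, m); the equation V = h(m, V, m) has no finite solution.

NO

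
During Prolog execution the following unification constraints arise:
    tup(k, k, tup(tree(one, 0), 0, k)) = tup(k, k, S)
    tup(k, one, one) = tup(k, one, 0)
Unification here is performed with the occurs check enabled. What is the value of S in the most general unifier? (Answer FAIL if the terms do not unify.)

FAIL

Decompose tup/3: k = k,  k = k,  tup(tree(one, 0), 0, k) = S.
Delete trivial equation k = k.
Delete trivial equation k = k.
Bind S := tup(tree(one, 0), 0, k); no other remaining equation mentions S.
Decompose tup/3: k = k,  one = one,  one = 0.
Delete trivial equation k = k.
Delete trivial equation one = one.
Clash: constants one and 0 differ; no unifier exists.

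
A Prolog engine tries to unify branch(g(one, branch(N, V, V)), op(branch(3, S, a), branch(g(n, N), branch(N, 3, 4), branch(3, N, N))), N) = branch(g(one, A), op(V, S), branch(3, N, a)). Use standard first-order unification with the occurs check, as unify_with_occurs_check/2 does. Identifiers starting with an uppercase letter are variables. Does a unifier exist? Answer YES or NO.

NO

Decompose branch/3: g(one, branch(N, V, V)) = g(one, A),  op(branch(3, S, a), branch(g(n, N), branch(N, 3, 4), branch(3, N, N))) = op(V, S),  N = branch(3, N, a).
Decompose g/2: one = one,  branch(N, V, V) = A.
Delete trivial equation one = one.
Bind A := branch(N, V, V); no other remaining equation mentions A.
Decompose op/2: branch(3, S, a) = V,  branch(g(n, N), branch(N, 3, 4), branch(3, N, N)) = S.
Bind V := branch(3, S, a); no other remaining equation mentions V. Substituting into the earlier binding gives A := branch(N, branch(3, S, a), branch(3, S, a)).
Bind S := branch(g(n, N), branch(N, 3, 4), branch(3, N, N)); no other remaining equation mentions S. Substituting into the earlier bindings gives A := branch(N, branch(3, branch(g(n, N), branch(N, 3, 4), branch(3, N, N)), a), branch(3, branch(g(n, N), branch(N, 3, 4), branch(3, N, N)), a)), V := branch(3, branch(g(n, N), branch(N, 3, 4), branch(3, N, N)), a).
Occurs check fails: N occurs in branch(3, N, a); the equation N = branch(3, N, a) has no finite solution.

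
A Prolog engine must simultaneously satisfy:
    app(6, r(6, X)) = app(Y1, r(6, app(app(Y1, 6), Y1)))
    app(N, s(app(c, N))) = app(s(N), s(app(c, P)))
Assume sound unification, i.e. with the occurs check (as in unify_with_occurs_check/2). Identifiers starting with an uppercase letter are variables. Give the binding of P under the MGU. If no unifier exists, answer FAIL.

Decompose app/2: 6 = Y1,  r(6, X) = r(6, app(app(Y1, 6), Y1)).
Bind Y1 := 6; substituting into the one remaining equation that mentions Y1 gives: r(6, X) = r(6, app(app(6, 6), 6)).
Decompose r/2: 6 = 6,  X = app(app(6, 6), 6).
Delete trivial equation 6 = 6.
Bind X := app(app(6, 6), 6); no other remaining equation mentions X.
Decompose app/2: N = s(N),  s(app(c, N)) = s(app(c, P)).
Occurs check fails: N occurs in s(N); the equation N = s(N) has no finite solution.

FAIL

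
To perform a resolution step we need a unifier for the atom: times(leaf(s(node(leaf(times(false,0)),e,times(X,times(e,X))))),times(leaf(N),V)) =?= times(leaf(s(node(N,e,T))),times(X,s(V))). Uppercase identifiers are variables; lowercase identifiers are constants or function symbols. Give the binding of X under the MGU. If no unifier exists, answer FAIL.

FAIL

Decompose times/2: leaf(s(node(leaf(times(false,0)),e,times(X,times(e,X))))) =?= leaf(s(node(N,e,T))),  times(leaf(N),V) =?= times(X,s(V)).
Decompose leaf/1: s(node(leaf(times(false,0)),e,times(X,times(e,X)))) =?= s(node(N,e,T)).
Decompose s/1: node(leaf(times(false,0)),e,times(X,times(e,X))) =?= node(N,e,T).
Decompose node/3: leaf(times(false,0)) =?= N,  e =?= e,  times(X,times(e,X)) =?= T.
Bind N := leaf(times(false,0)); substituting into the one remaining equation that mentions N gives: times(leaf(leaf(times(false,0))),V) =?= times(X,s(V)).
Delete trivial equation e =?= e.
Bind T := times(X,times(e,X)); no other remaining equation mentions T.
Decompose times/2: leaf(leaf(times(false,0))) =?= X,  V =?= s(V).
Bind X := leaf(leaf(times(false,0))); no other remaining equation mentions X. Substituting into the earlier binding gives T := times(leaf(leaf(times(false,0))),times(e,leaf(leaf(times(false,0))))).
Occurs check fails: V occurs in s(V); the equation V =?= s(V) has no finite solution.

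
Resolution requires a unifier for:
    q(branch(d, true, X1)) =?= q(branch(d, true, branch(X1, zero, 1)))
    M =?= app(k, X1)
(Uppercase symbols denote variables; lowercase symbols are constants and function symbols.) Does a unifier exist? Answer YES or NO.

Decompose q/1: branch(d, true, X1) =?= branch(d, true, branch(X1, zero, 1)).
Decompose branch/3: d =?= d,  true =?= true,  X1 =?= branch(X1, zero, 1).
Delete trivial equation d =?= d.
Delete trivial equation true =?= true.
Occurs check fails: X1 occurs in branch(X1, zero, 1); the equation X1 =?= branch(X1, zero, 1) has no finite solution.

NO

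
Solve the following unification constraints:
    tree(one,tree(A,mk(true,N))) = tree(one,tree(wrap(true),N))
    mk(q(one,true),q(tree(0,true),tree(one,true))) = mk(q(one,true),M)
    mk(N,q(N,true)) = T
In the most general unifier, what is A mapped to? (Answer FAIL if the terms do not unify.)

Decompose tree/2: one = one,  tree(A,mk(true,N)) = tree(wrap(true),N).
Delete trivial equation one = one.
Decompose tree/2: A = wrap(true),  mk(true,N) = N.
Bind A := wrap(true); no other remaining equation mentions A.
Occurs check fails: N occurs in mk(true,N); the equation N = mk(true,N) has no finite solution.

FAIL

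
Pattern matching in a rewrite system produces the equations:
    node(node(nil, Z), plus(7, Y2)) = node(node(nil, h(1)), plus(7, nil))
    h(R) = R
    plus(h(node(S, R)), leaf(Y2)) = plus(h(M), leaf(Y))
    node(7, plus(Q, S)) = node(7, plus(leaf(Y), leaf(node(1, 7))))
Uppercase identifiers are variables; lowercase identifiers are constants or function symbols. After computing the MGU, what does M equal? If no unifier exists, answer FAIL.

FAIL

Decompose node/2: node(nil, Z) = node(nil, h(1)),  plus(7, Y2) = plus(7, nil).
Decompose node/2: nil = nil,  Z = h(1).
Delete trivial equation nil = nil.
Bind Z := h(1); no other remaining equation mentions Z.
Decompose plus/2: 7 = 7,  Y2 = nil.
Delete trivial equation 7 = 7.
Bind Y2 := nil; substituting into the one remaining equation that mentions Y2 gives: plus(h(node(S, R)), leaf(nil)) = plus(h(M), leaf(Y)).
Occurs check fails: R occurs in h(R); the equation R = h(R) has no finite solution.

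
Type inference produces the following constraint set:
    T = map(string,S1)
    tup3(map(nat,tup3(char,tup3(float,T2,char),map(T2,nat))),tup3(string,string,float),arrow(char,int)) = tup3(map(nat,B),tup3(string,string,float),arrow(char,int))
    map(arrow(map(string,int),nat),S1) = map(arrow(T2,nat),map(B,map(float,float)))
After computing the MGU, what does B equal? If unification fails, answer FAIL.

tup3(char,tup3(float,map(string,int),char),map(map(string,int),nat))

Bind T := map(string,S1); no other remaining equation mentions T.
Decompose tup3/3: map(nat,tup3(char,tup3(float,T2,char),map(T2,nat))) = map(nat,B),  tup3(string,string,float) = tup3(string,string,float),  arrow(char,int) = arrow(char,int).
Decompose map/2: nat = nat,  tup3(char,tup3(float,T2,char),map(T2,nat)) = B.
Delete trivial equation nat = nat.
Bind B := tup3(char,tup3(float,T2,char),map(T2,nat)); substituting into the one remaining equation that mentions B gives: map(arrow(map(string,int),nat),S1) = map(arrow(T2,nat),map(tup3(char,tup3(float,T2,char),map(T2,nat)),map(float,float))).
Delete trivial equation tup3(string,string,float) = tup3(string,string,float).
Delete trivial equation arrow(char,int) = arrow(char,int).
Decompose map/2: arrow(map(string,int),nat) = arrow(T2,nat),  S1 = map(tup3(char,tup3(float,T2,char),map(T2,nat)),map(float,float)).
Decompose arrow/2: map(string,int) = T2,  nat = nat.
Bind T2 := map(string,int); substituting into the one remaining equation that mentions T2 gives: S1 = map(tup3(char,tup3(float,map(string,int),char),map(map(string,int),nat)),map(float,float)). Substituting into the earlier binding gives B := tup3(char,tup3(float,map(string,int),char),map(map(string,int),nat)).
Delete trivial equation nat = nat.
Bind S1 := map(tup3(char,tup3(float,map(string,int),char),map(map(string,int),nat)),map(float,float)). Substituting into the earlier binding gives T := map(string,map(tup3(char,tup3(float,map(string,int),char),map(map(string,int),nat)),map(float,float))).
MGU = { T := map(string,map(tup3(char,tup3(float,map(string,int),char),map(map(string,int),nat)),map(float,float))), B := tup3(char,tup3(float,map(string,int),char),map(map(string,int),nat)), T2 := map(string,int), S1 := map(tup3(char,tup3(float,map(string,int),char),map(map(string,int),nat)),map(float,float)) }, so B := tup3(char,tup3(float,map(string,int),char),map(map(string,int),nat)).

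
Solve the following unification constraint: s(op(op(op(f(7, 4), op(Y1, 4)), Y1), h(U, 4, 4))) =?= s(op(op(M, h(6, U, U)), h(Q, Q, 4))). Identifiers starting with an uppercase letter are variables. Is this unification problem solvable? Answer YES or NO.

YES

Decompose s/1: op(op(op(f(7, 4), op(Y1, 4)), Y1), h(U, 4, 4)) =?= op(op(M, h(6, U, U)), h(Q, Q, 4)).
Decompose op/2: op(op(f(7, 4), op(Y1, 4)), Y1) =?= op(M, h(6, U, U)),  h(U, 4, 4) =?= h(Q, Q, 4).
Decompose op/2: op(f(7, 4), op(Y1, 4)) =?= M,  Y1 =?= h(6, U, U).
Bind M := op(f(7, 4), op(Y1, 4)); no other remaining equation mentions M.
Bind Y1 := h(6, U, U); no other remaining equation mentions Y1. Substituting into the earlier binding gives M := op(f(7, 4), op(h(6, U, U), 4)).
Decompose h/3: U =?= Q,  4 =?= Q,  4 =?= 4.
Bind U := Q; no other remaining equation mentions U. Substituting into the earlier bindings gives M := op(f(7, 4), op(h(6, Q, Q), 4)), Y1 := h(6, Q, Q).
Bind Q := 4; no other remaining equation mentions Q. Substituting into the earlier bindings gives M := op(f(7, 4), op(h(6, 4, 4), 4)), Y1 := h(6, 4, 4), U := 4.
Delete trivial equation 4 =?= 4.
No equations remain and no clash or occurs-check failure arose, so a unifier exists.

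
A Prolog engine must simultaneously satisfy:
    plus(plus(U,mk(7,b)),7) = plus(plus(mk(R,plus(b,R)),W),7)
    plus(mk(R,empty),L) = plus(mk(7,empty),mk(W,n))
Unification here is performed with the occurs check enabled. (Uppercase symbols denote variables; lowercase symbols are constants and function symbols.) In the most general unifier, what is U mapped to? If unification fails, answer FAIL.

mk(7,plus(b,7))

Decompose plus/2: plus(U,mk(7,b)) = plus(mk(R,plus(b,R)),W),  7 = 7.
Decompose plus/2: U = mk(R,plus(b,R)),  mk(7,b) = W.
Bind U := mk(R,plus(b,R)); no other remaining equation mentions U.
Bind W := mk(7,b); substituting into the one remaining equation that mentions W gives: plus(mk(R,empty),L) = plus(mk(7,empty),mk(mk(7,b),n)).
Delete trivial equation 7 = 7.
Decompose plus/2: mk(R,empty) = mk(7,empty),  L = mk(mk(7,b),n).
Decompose mk/2: R = 7,  empty = empty.
Bind R := 7; no other remaining equation mentions R. Substituting into the earlier binding gives U := mk(7,plus(b,7)).
Delete trivial equation empty = empty.
Bind L := mk(mk(7,b),n).
MGU = { U ↦ mk(7,plus(b,7)), W ↦ mk(7,b), R ↦ 7, L ↦ mk(mk(7,b),n) }, so U ↦ mk(7,plus(b,7)).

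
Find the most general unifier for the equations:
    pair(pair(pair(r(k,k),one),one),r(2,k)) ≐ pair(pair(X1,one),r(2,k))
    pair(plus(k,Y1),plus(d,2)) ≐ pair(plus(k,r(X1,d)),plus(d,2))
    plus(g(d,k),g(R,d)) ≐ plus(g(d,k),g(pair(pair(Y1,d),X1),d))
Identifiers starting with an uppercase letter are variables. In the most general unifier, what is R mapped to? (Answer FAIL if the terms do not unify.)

pair(pair(r(pair(r(k,k),one),d),d),pair(r(k,k),one))

Decompose pair/2: pair(pair(r(k,k),one),one) ≐ pair(X1,one),  r(2,k) ≐ r(2,k).
Decompose pair/2: pair(r(k,k),one) ≐ X1,  one ≐ one.
Bind X1 := pair(r(k,k),one); substituting into the 2 remaining equations that mention X1 gives: pair(plus(k,Y1),plus(d,2)) ≐ pair(plus(k,r(pair(r(k,k),one),d)),plus(d,2)),  plus(g(d,k),g(R,d)) ≐ plus(g(d,k),g(pair(pair(Y1,d),pair(r(k,k),one)),d)).
Delete trivial equation one ≐ one.
Delete trivial equation r(2,k) ≐ r(2,k).
Decompose pair/2: plus(k,Y1) ≐ plus(k,r(pair(r(k,k),one),d)),  plus(d,2) ≐ plus(d,2).
Decompose plus/2: k ≐ k,  Y1 ≐ r(pair(r(k,k),one),d).
Delete trivial equation k ≐ k.
Bind Y1 := r(pair(r(k,k),one),d); substituting into the one remaining equation that mentions Y1 gives: plus(g(d,k),g(R,d)) ≐ plus(g(d,k),g(pair(pair(r(pair(r(k,k),one),d),d),pair(r(k,k),one)),d)).
Delete trivial equation plus(d,2) ≐ plus(d,2).
Decompose plus/2: g(d,k) ≐ g(d,k),  g(R,d) ≐ g(pair(pair(r(pair(r(k,k),one),d),d),pair(r(k,k),one)),d).
Delete trivial equation g(d,k) ≐ g(d,k).
Decompose g/2: R ≐ pair(pair(r(pair(r(k,k),one),d),d),pair(r(k,k),one)),  d ≐ d.
Bind R := pair(pair(r(pair(r(k,k),one),d),d),pair(r(k,k),one)); no other remaining equation mentions R.
Delete trivial equation d ≐ d.
MGU = { X1 ↦ pair(r(k,k),one), Y1 ↦ r(pair(r(k,k),one),d), R ↦ pair(pair(r(pair(r(k,k),one),d),d),pair(r(k,k),one)) }, so R ↦ pair(pair(r(pair(r(k,k),one),d),d),pair(r(k,k),one)).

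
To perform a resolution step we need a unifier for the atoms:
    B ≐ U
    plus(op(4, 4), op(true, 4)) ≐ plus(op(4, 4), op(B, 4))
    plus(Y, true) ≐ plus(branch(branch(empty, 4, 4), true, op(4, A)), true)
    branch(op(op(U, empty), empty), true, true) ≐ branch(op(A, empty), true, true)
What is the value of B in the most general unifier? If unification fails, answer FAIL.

true

Bind B := U; substituting into the one remaining equation that mentions B gives: plus(op(4, 4), op(true, 4)) ≐ plus(op(4, 4), op(U, 4)).
Decompose plus/2: op(4, 4) ≐ op(4, 4),  op(true, 4) ≐ op(U, 4).
Delete trivial equation op(4, 4) ≐ op(4, 4).
Decompose op/2: true ≐ U,  4 ≐ 4.
Bind U := true; substituting into the one remaining equation that mentions U gives: branch(op(op(true, empty), empty), true, true) ≐ branch(op(A, empty), true, true). Substituting into the earlier binding gives B := true.
Delete trivial equation 4 ≐ 4.
Decompose plus/2: Y ≐ branch(branch(empty, 4, 4), true, op(4, A)),  true ≐ true.
Bind Y := branch(branch(empty, 4, 4), true, op(4, A)); no other remaining equation mentions Y.
Delete trivial equation true ≐ true.
Decompose branch/3: op(op(true, empty), empty) ≐ op(A, empty),  true ≐ true,  true ≐ true.
Decompose op/2: op(true, empty) ≐ A,  empty ≐ empty.
Bind A := op(true, empty); no other remaining equation mentions A. Substituting into the earlier binding gives Y := branch(branch(empty, 4, 4), true, op(4, op(true, empty))).
Delete trivial equation empty ≐ empty.
Delete trivial equation true ≐ true.
Delete trivial equation true ≐ true.
MGU = { B ↦ true, U ↦ true, Y ↦ branch(branch(empty, 4, 4), true, op(4, op(true, empty))), A ↦ op(true, empty) }, so B ↦ true.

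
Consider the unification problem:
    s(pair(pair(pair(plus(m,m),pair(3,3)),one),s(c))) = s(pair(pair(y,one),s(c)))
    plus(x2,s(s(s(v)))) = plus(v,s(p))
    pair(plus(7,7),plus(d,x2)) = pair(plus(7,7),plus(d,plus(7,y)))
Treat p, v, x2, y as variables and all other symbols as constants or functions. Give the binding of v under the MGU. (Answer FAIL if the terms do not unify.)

Decompose s/1: pair(pair(pair(plus(m,m),pair(3,3)),one),s(c)) = pair(pair(y,one),s(c)).
Decompose pair/2: pair(pair(plus(m,m),pair(3,3)),one) = pair(y,one),  s(c) = s(c).
Decompose pair/2: pair(plus(m,m),pair(3,3)) = y,  one = one.
Bind y := pair(plus(m,m),pair(3,3)); substituting into the one remaining equation that mentions y gives: pair(plus(7,7),plus(d,x2)) = pair(plus(7,7),plus(d,plus(7,pair(plus(m,m),pair(3,3))))).
Delete trivial equation one = one.
Delete trivial equation s(c) = s(c).
Decompose plus/2: x2 = v,  s(s(s(v))) = s(p).
Bind x2 := v; substituting into the one remaining equation that mentions x2 gives: pair(plus(7,7),plus(d,v)) = pair(plus(7,7),plus(d,plus(7,pair(plus(m,m),pair(3,3))))).
Decompose s/1: s(s(v)) = p.
Bind p := s(s(v)); no other remaining equation mentions p.
Decompose pair/2: plus(7,7) = plus(7,7),  plus(d,v) = plus(d,plus(7,pair(plus(m,m),pair(3,3)))).
Delete trivial equation plus(7,7) = plus(7,7).
Decompose plus/2: d = d,  v = plus(7,pair(plus(m,m),pair(3,3))).
Delete trivial equation d = d.
Bind v := plus(7,pair(plus(m,m),pair(3,3))). Substituting into the earlier bindings gives x2 := plus(7,pair(plus(m,m),pair(3,3))), p := s(s(plus(7,pair(plus(m,m),pair(3,3))))).
MGU = { y := pair(plus(m,m),pair(3,3)), x2 := plus(7,pair(plus(m,m),pair(3,3))), p := s(s(plus(7,pair(plus(m,m),pair(3,3))))), v := plus(7,pair(plus(m,m),pair(3,3))) }, so v := plus(7,pair(plus(m,m),pair(3,3))).

plus(7,pair(plus(m,m),pair(3,3)))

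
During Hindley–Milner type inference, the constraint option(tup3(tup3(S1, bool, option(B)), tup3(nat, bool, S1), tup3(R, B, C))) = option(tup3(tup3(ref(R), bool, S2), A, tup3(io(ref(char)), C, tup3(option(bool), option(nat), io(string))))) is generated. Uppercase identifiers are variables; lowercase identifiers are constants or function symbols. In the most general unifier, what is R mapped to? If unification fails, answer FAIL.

io(ref(char))

Decompose option/1: tup3(tup3(S1, bool, option(B)), tup3(nat, bool, S1), tup3(R, B, C)) = tup3(tup3(ref(R), bool, S2), A, tup3(io(ref(char)), C, tup3(option(bool), option(nat), io(string)))).
Decompose tup3/3: tup3(S1, bool, option(B)) = tup3(ref(R), bool, S2),  tup3(nat, bool, S1) = A,  tup3(R, B, C) = tup3(io(ref(char)), C, tup3(option(bool), option(nat), io(string))).
Decompose tup3/3: S1 = ref(R),  bool = bool,  option(B) = S2.
Bind S1 := ref(R); substituting into the one remaining equation that mentions S1 gives: tup3(nat, bool, ref(R)) = A.
Delete trivial equation bool = bool.
Bind S2 := option(B); no other remaining equation mentions S2.
Bind A := tup3(nat, bool, ref(R)); no other remaining equation mentions A.
Decompose tup3/3: R = io(ref(char)),  B = C,  C = tup3(option(bool), option(nat), io(string)).
Bind R := io(ref(char)); no other remaining equation mentions R. Substituting into the earlier bindings gives S1 := ref(io(ref(char))), A := tup3(nat, bool, ref(io(ref(char)))).
Bind B := C; no other remaining equation mentions B. Substituting into the earlier binding gives S2 := option(C).
Bind C := tup3(option(bool), option(nat), io(string)). Substituting into the earlier bindings gives S2 := option(tup3(option(bool), option(nat), io(string))), B := tup3(option(bool), option(nat), io(string)).
MGU = { S1 ↦ ref(io(ref(char))), S2 ↦ option(tup3(option(bool), option(nat), io(string))), A ↦ tup3(nat, bool, ref(io(ref(char)))), R ↦ io(ref(char)), B ↦ tup3(option(bool), option(nat), io(string)), C ↦ tup3(option(bool), option(nat), io(string)) }, so R ↦ io(ref(char)).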